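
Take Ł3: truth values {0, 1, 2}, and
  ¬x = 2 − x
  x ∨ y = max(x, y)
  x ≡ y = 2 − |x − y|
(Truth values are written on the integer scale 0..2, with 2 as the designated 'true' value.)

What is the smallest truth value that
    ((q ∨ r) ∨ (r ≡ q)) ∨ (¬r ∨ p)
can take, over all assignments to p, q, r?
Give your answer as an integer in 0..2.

Take p = 0, q = 0, r = 1:
q ∨ r = 0 ∨ 1 = 1
r ≡ q = 1 ≡ 0 = 1
(q ∨ r) ∨ (r ≡ q) = 1 ∨ 1 = 1
¬r = ¬1 = 1
¬r ∨ p = 1 ∨ 0 = 1
((q ∨ r) ∨ (r ≡ q)) ∨ (¬r ∨ p) = 1 ∨ 1 = 1
No assignment yields a value below 1, so this is the minimum.

1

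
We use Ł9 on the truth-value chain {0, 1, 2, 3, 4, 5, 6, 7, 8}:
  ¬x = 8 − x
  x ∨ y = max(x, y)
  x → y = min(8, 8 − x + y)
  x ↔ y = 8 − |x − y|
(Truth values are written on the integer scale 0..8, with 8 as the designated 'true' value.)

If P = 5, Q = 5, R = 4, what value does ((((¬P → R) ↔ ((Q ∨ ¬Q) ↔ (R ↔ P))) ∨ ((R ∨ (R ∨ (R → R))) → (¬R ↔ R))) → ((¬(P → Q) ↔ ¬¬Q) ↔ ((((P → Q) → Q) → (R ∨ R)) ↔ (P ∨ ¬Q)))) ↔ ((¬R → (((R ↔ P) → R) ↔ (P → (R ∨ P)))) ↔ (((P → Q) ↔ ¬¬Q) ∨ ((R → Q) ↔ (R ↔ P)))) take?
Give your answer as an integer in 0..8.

¬P = ¬5 = 3
¬P → R = 3 → 4 = 8
¬Q = ¬5 = 3
Q ∨ ¬Q = 5 ∨ 3 = 5
R ↔ P = 4 ↔ 5 = 7
(Q ∨ ¬Q) ↔ (R ↔ P) = 5 ↔ 7 = 6
(¬P → R) ↔ ((Q ∨ ¬Q) ↔ (R ↔ P)) = 8 ↔ 6 = 6
R → R = 4 → 4 = 8
R ∨ (R → R) = 4 ∨ 8 = 8
R ∨ (R ∨ (R → R)) = 4 ∨ 8 = 8
¬R = ¬4 = 4
¬R ↔ R = 4 ↔ 4 = 8
(R ∨ (R ∨ (R → R))) → (¬R ↔ R) = 8 → 8 = 8
((¬P → R) ↔ ((Q ∨ ¬Q) ↔ (R ↔ P))) ∨ ((R ∨ (R ∨ (R → R))) → (¬R ↔ R)) = 6 ∨ 8 = 8
P → Q = 5 → 5 = 8
¬(P → Q) = ¬8 = 0
¬Q = ¬5 = 3
¬¬Q = ¬3 = 5
¬(P → Q) ↔ ¬¬Q = 0 ↔ 5 = 3
P → Q = 5 → 5 = 8
(P → Q) → Q = 8 → 5 = 5
R ∨ R = 4 ∨ 4 = 4
((P → Q) → Q) → (R ∨ R) = 5 → 4 = 7
¬Q = ¬5 = 3
P ∨ ¬Q = 5 ∨ 3 = 5
(((P → Q) → Q) → (R ∨ R)) ↔ (P ∨ ¬Q) = 7 ↔ 5 = 6
(¬(P → Q) ↔ ¬¬Q) ↔ ((((P → Q) → Q) → (R ∨ R)) ↔ (P ∨ ¬Q)) = 3 ↔ 6 = 5
(((¬P → R) ↔ ((Q ∨ ¬Q) ↔ (R ↔ P))) ∨ ((R ∨ (R ∨ (R → R))) → (¬R ↔ R))) → ((¬(P → Q) ↔ ¬¬Q) ↔ ((((P → Q) → Q) → (R ∨ R)) ↔ (P ∨ ¬Q))) = 8 → 5 = 5
¬R = ¬4 = 4
R ↔ P = 4 ↔ 5 = 7
(R ↔ P) → R = 7 → 4 = 5
R ∨ P = 4 ∨ 5 = 5
P → (R ∨ P) = 5 → 5 = 8
((R ↔ P) → R) ↔ (P → (R ∨ P)) = 5 ↔ 8 = 5
¬R → (((R ↔ P) → R) ↔ (P → (R ∨ P))) = 4 → 5 = 8
P → Q = 5 → 5 = 8
¬Q = ¬5 = 3
¬¬Q = ¬3 = 5
(P → Q) ↔ ¬¬Q = 8 ↔ 5 = 5
R → Q = 4 → 5 = 8
R ↔ P = 4 ↔ 5 = 7
(R → Q) ↔ (R ↔ P) = 8 ↔ 7 = 7
((P → Q) ↔ ¬¬Q) ∨ ((R → Q) ↔ (R ↔ P)) = 5 ∨ 7 = 7
(¬R → (((R ↔ P) → R) ↔ (P → (R ∨ P)))) ↔ (((P → Q) ↔ ¬¬Q) ∨ ((R → Q) ↔ (R ↔ P))) = 8 ↔ 7 = 7
((((¬P → R) ↔ ((Q ∨ ¬Q) ↔ (R ↔ P))) ∨ ((R ∨ (R ∨ (R → R))) → (¬R ↔ R))) → ((¬(P → Q) ↔ ¬¬Q) ↔ ((((P → Q) → Q) → (R ∨ R)) ↔ (P ∨ ¬Q)))) ↔ ((¬R → (((R ↔ P) → R) ↔ (P → (R ∨ P)))) ↔ (((P → Q) ↔ ¬¬Q) ∨ ((R → Q) ↔ (R ↔ P)))) = 5 ↔ 7 = 6

6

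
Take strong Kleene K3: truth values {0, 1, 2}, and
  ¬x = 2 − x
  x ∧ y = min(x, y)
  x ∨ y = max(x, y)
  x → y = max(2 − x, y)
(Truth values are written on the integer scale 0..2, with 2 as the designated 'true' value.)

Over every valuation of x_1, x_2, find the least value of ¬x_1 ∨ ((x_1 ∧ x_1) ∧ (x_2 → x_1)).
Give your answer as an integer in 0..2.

1

Take x_1 = 1, x_2 = 0:
¬x_1 = ¬1 = 1
x_1 ∧ x_1 = 1 ∧ 1 = 1
x_2 → x_1 = 0 → 1 = 2
(x_1 ∧ x_1) ∧ (x_2 → x_1) = 1 ∧ 2 = 1
¬x_1 ∨ ((x_1 ∧ x_1) ∧ (x_2 → x_1)) = 1 ∨ 1 = 1
No assignment yields a value below 1, so this is the minimum.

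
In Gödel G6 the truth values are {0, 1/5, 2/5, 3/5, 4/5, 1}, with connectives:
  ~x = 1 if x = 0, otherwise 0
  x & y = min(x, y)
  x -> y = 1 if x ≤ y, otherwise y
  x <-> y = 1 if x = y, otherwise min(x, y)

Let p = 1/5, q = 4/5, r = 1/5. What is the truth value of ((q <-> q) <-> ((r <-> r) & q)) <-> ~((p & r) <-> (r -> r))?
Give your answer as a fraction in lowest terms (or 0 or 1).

q <-> q = 4/5 <-> 4/5 = 1
r <-> r = 1/5 <-> 1/5 = 1
(r <-> r) & q = 1 & 4/5 = 4/5
(q <-> q) <-> ((r <-> r) & q) = 1 <-> 4/5 = 4/5
p & r = 1/5 & 1/5 = 1/5
r -> r = 1/5 -> 1/5 = 1
(p & r) <-> (r -> r) = 1/5 <-> 1 = 1/5
~((p & r) <-> (r -> r)) = ~1/5 = 0
((q <-> q) <-> ((r <-> r) & q)) <-> ~((p & r) <-> (r -> r)) = 4/5 <-> 0 = 0

0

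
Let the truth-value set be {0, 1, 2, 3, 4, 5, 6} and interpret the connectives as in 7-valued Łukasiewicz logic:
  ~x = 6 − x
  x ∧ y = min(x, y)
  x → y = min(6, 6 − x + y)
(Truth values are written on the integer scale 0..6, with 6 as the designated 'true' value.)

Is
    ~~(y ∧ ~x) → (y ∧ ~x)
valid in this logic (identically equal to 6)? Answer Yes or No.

At x = 0, y = 3, for instance:
~x = ~0 = 6
y ∧ ~x = 3 ∧ 6 = 3
~(y ∧ ~x) = ~3 = 3
~~(y ∧ ~x) = ~3 = 3
~~(y ∧ ~x) → (y ∧ ~x) = 3 → 3 = 6
and checking the remaining 48 assignments likewise gives ≥ 6 in every case.

Yes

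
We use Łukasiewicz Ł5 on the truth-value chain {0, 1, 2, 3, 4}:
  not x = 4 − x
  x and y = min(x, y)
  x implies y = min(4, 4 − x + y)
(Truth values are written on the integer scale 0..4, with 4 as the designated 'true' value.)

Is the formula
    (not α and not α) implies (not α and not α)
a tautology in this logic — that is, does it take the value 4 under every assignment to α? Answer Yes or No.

α = 0 ↦ 4
α = 1 ↦ 4
α = 2 ↦ 4
α = 3 ↦ 4
α = 4 ↦ 4
Every assignment gives a value ≥ 4.

Yes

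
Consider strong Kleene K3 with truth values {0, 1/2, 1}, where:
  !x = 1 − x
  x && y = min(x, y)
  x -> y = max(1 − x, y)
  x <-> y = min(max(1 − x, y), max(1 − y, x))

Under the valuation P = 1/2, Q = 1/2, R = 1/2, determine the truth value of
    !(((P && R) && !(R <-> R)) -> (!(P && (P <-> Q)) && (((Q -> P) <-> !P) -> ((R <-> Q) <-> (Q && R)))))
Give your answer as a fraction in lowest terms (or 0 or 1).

P && R = 1/2 && 1/2 = 1/2
R <-> R = 1/2 <-> 1/2 = 1/2
!(R <-> R) = !1/2 = 1/2
(P && R) && !(R <-> R) = 1/2 && 1/2 = 1/2
P <-> Q = 1/2 <-> 1/2 = 1/2
P && (P <-> Q) = 1/2 && 1/2 = 1/2
!(P && (P <-> Q)) = !1/2 = 1/2
Q -> P = 1/2 -> 1/2 = 1/2
!P = !1/2 = 1/2
(Q -> P) <-> !P = 1/2 <-> 1/2 = 1/2
R <-> Q = 1/2 <-> 1/2 = 1/2
Q && R = 1/2 && 1/2 = 1/2
(R <-> Q) <-> (Q && R) = 1/2 <-> 1/2 = 1/2
((Q -> P) <-> !P) -> ((R <-> Q) <-> (Q && R)) = 1/2 -> 1/2 = 1/2
!(P && (P <-> Q)) && (((Q -> P) <-> !P) -> ((R <-> Q) <-> (Q && R))) = 1/2 && 1/2 = 1/2
((P && R) && !(R <-> R)) -> (!(P && (P <-> Q)) && (((Q -> P) <-> !P) -> ((R <-> Q) <-> (Q && R)))) = 1/2 -> 1/2 = 1/2
!(((P && R) && !(R <-> R)) -> (!(P && (P <-> Q)) && (((Q -> P) <-> !P) -> ((R <-> Q) <-> (Q && R))))) = !1/2 = 1/2

1/2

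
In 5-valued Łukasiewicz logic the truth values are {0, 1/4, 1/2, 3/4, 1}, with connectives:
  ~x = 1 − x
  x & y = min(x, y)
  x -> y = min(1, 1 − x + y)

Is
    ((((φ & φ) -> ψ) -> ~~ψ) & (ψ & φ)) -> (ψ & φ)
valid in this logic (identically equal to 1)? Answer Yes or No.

Yes

At φ = 1, ψ = 3/4, for instance:
φ & φ = 1 & 1 = 1
(φ & φ) -> ψ = 1 -> 3/4 = 3/4
~ψ = ~3/4 = 1/4
~~ψ = ~1/4 = 3/4
((φ & φ) -> ψ) -> ~~ψ = 3/4 -> 3/4 = 1
ψ & φ = 3/4 & 1 = 3/4
(((φ & φ) -> ψ) -> ~~ψ) & (ψ & φ) = 1 & 3/4 = 3/4
((((φ & φ) -> ψ) -> ~~ψ) & (ψ & φ)) -> (ψ & φ) = 3/4 -> 3/4 = 1
and checking the remaining 24 assignments likewise gives ≥ 1 in every case.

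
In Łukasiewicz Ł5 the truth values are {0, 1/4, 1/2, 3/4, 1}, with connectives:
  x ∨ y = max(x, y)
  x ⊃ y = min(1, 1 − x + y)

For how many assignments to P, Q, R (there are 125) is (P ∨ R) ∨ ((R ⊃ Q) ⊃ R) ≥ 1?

value 1: 61 assignments (counts)
value 3/4: 25 assignments
value 1/2: 21 assignments
value 1/4: 13 assignments
value 0: 5 assignments
So 61 of the 125 assignments meet the threshold.

61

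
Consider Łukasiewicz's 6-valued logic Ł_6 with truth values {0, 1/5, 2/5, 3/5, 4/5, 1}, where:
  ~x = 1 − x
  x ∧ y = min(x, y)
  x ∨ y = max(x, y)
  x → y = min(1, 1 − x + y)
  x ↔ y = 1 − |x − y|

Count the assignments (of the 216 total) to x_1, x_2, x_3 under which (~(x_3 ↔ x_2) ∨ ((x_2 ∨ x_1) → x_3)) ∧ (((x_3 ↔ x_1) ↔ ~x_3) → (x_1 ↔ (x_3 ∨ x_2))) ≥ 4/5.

102

value 1: 53 assignments (counts)
value 4/5: 49 assignments (counts)
value 3/5: 53 assignments
value 2/5: 34 assignments
value 1/5: 15 assignments
value 0: 12 assignments
So 102 of the 216 assignments meet the threshold.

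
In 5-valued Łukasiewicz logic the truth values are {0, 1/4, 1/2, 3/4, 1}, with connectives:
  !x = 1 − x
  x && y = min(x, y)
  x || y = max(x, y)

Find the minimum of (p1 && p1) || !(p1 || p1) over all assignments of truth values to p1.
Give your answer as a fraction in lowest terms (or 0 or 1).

1/2

Take p1 = 1/2:
p1 && p1 = 1/2 && 1/2 = 1/2
p1 || p1 = 1/2 || 1/2 = 1/2
!(p1 || p1) = !1/2 = 1/2
(p1 && p1) || !(p1 || p1) = 1/2 || 1/2 = 1/2
No assignment yields a value below 1/2, so this is the minimum.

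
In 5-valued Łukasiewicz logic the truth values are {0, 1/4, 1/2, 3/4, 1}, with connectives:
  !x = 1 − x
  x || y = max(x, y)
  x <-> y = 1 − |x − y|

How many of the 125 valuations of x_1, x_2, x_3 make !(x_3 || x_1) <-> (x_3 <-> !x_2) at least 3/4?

value 1: 26 assignments (counts)
value 3/4: 35 assignments (counts)
value 1/2: 33 assignments
value 1/4: 21 assignments
value 0: 10 assignments
So 61 of the 125 assignments meet the threshold.

61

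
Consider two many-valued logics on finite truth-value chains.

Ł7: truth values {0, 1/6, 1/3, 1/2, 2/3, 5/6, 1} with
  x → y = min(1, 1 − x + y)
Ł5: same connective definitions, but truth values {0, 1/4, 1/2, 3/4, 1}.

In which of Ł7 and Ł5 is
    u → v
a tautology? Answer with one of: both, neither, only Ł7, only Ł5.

In Ł7: at u = 1/6, v = 0 the value is 5/6 — not a tautology.
In Ł5: at u = 1/4, v = 0 the value is 3/4 — not a tautology.

neither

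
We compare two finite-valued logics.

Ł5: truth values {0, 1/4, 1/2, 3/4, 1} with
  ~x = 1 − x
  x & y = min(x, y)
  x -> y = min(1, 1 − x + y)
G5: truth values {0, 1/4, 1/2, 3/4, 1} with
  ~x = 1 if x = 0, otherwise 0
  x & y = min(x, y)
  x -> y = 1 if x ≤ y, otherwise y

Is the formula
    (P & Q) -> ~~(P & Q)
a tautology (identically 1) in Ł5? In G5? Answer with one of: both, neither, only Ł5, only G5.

In Ł5: every assignment gives 1 — tautology.
In G5: every assignment gives 1 — tautology.

both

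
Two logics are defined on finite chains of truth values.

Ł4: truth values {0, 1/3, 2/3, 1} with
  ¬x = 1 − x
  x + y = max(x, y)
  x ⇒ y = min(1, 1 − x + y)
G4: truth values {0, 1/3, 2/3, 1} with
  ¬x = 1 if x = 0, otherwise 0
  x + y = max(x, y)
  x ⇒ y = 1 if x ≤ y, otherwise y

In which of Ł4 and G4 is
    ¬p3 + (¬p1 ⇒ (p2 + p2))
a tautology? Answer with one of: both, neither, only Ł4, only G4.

neither

In Ł4: at p1 = 0, p2 = 0, p3 = 1/3 the value is 2/3 — not a tautology.
In G4: at p1 = 0, p2 = 0, p3 = 1/3 the value is 0 — not a tautology.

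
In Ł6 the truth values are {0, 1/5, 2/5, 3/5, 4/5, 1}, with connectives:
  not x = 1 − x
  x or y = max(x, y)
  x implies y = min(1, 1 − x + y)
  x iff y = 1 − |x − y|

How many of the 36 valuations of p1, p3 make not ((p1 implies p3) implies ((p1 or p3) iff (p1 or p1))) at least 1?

1

value 1: 1 assignment (counts)
value 4/5: 2 assignments
value 3/5: 3 assignments
value 2/5: 4 assignments
value 1/5: 5 assignments
value 0: 21 assignments
So 1 of the 36 assignments meets the threshold.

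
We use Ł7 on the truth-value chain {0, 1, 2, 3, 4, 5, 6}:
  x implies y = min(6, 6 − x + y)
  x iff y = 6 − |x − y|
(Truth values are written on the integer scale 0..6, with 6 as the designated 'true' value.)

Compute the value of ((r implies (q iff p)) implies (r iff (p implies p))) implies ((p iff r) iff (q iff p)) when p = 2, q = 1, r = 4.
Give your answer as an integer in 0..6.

6

q iff p = 1 iff 2 = 5
r implies (q iff p) = 4 implies 5 = 6
p implies p = 2 implies 2 = 6
r iff (p implies p) = 4 iff 6 = 4
(r implies (q iff p)) implies (r iff (p implies p)) = 6 implies 4 = 4
p iff r = 2 iff 4 = 4
q iff p = 1 iff 2 = 5
(p iff r) iff (q iff p) = 4 iff 5 = 5
((r implies (q iff p)) implies (r iff (p implies p))) implies ((p iff r) iff (q iff p)) = 4 implies 5 = 6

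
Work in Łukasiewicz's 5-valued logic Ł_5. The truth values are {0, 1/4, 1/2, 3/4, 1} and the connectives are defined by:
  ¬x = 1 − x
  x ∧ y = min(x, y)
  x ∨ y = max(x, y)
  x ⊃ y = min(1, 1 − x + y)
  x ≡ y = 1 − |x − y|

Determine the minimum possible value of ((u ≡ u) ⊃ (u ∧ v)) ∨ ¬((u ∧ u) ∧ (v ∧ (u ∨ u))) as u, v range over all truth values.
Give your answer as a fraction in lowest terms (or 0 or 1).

1/2

Take u = 1/2, v = 1/2:
u ≡ u = 1/2 ≡ 1/2 = 1
u ∧ v = 1/2 ∧ 1/2 = 1/2
(u ≡ u) ⊃ (u ∧ v) = 1 ⊃ 1/2 = 1/2
u ∧ u = 1/2 ∧ 1/2 = 1/2
u ∨ u = 1/2 ∨ 1/2 = 1/2
v ∧ (u ∨ u) = 1/2 ∧ 1/2 = 1/2
(u ∧ u) ∧ (v ∧ (u ∨ u)) = 1/2 ∧ 1/2 = 1/2
¬((u ∧ u) ∧ (v ∧ (u ∨ u))) = ¬1/2 = 1/2
((u ≡ u) ⊃ (u ∧ v)) ∨ ¬((u ∧ u) ∧ (v ∧ (u ∨ u))) = 1/2 ∨ 1/2 = 1/2
No assignment yields a value below 1/2, so this is the minimum.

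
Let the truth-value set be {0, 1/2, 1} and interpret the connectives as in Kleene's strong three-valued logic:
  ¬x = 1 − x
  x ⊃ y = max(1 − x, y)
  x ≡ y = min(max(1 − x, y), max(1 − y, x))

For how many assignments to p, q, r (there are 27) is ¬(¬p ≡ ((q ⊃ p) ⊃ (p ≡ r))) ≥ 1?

value 1: 4 assignments (counts)
value 1/2: 15 assignments
value 0: 8 assignments
So 4 of the 27 assignments meet the threshold.

4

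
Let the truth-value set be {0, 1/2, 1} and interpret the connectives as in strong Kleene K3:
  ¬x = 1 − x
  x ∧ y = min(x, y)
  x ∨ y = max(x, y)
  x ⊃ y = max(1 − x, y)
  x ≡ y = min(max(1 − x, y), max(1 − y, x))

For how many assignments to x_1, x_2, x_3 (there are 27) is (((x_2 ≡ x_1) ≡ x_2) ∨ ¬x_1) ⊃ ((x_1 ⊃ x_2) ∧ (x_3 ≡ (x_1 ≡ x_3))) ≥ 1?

value 1: 2 assignments (counts)
value 1/2: 16 assignments
value 0: 9 assignments
So 2 of the 27 assignments meet the threshold.

2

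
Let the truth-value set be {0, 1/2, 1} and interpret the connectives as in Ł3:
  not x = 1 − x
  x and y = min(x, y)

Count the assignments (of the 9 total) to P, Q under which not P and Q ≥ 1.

P = 0, Q = 0 ↦ 0  <
P = 0, Q = 1/2 ↦ 1/2  <
P = 0, Q = 1 ↦ 1  ≥
P = 1/2, Q = 0 ↦ 0  <
P = 1/2, Q = 1/2 ↦ 1/2  <
P = 1/2, Q = 1 ↦ 1/2  <
P = 1, Q = 0 ↦ 0  <
P = 1, Q = 1/2 ↦ 0  <
P = 1, Q = 1 ↦ 0  <
So 1 of the 9 assignments meets the threshold.

1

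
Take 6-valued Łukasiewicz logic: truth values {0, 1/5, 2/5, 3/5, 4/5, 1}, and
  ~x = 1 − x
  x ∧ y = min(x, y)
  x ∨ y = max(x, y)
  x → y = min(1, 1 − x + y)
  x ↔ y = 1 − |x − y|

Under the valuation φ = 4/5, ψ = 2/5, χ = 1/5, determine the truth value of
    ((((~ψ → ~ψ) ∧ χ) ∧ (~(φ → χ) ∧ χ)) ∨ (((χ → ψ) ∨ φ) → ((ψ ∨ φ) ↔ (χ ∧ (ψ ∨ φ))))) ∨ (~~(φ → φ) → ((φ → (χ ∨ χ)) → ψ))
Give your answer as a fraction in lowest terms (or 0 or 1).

1

~ψ = ~2/5 = 3/5
~ψ = ~2/5 = 3/5
~ψ → ~ψ = 3/5 → 3/5 = 1
(~ψ → ~ψ) ∧ χ = 1 ∧ 1/5 = 1/5
φ → χ = 4/5 → 1/5 = 2/5
~(φ → χ) = ~2/5 = 3/5
~(φ → χ) ∧ χ = 3/5 ∧ 1/5 = 1/5
((~ψ → ~ψ) ∧ χ) ∧ (~(φ → χ) ∧ χ) = 1/5 ∧ 1/5 = 1/5
χ → ψ = 1/5 → 2/5 = 1
(χ → ψ) ∨ φ = 1 ∨ 4/5 = 1
ψ ∨ φ = 2/5 ∨ 4/5 = 4/5
ψ ∨ φ = 2/5 ∨ 4/5 = 4/5
χ ∧ (ψ ∨ φ) = 1/5 ∧ 4/5 = 1/5
(ψ ∨ φ) ↔ (χ ∧ (ψ ∨ φ)) = 4/5 ↔ 1/5 = 2/5
((χ → ψ) ∨ φ) → ((ψ ∨ φ) ↔ (χ ∧ (ψ ∨ φ))) = 1 → 2/5 = 2/5
(((~ψ → ~ψ) ∧ χ) ∧ (~(φ → χ) ∧ χ)) ∨ (((χ → ψ) ∨ φ) → ((ψ ∨ φ) ↔ (χ ∧ (ψ ∨ φ)))) = 1/5 ∨ 2/5 = 2/5
φ → φ = 4/5 → 4/5 = 1
~(φ → φ) = ~1 = 0
~~(φ → φ) = ~0 = 1
χ ∨ χ = 1/5 ∨ 1/5 = 1/5
φ → (χ ∨ χ) = 4/5 → 1/5 = 2/5
(φ → (χ ∨ χ)) → ψ = 2/5 → 2/5 = 1
~~(φ → φ) → ((φ → (χ ∨ χ)) → ψ) = 1 → 1 = 1
((((~ψ → ~ψ) ∧ χ) ∧ (~(φ → χ) ∧ χ)) ∨ (((χ → ψ) ∨ φ) → ((ψ ∨ φ) ↔ (χ ∧ (ψ ∨ φ))))) ∨ (~~(φ → φ) → ((φ → (χ ∨ χ)) → ψ)) = 2/5 ∨ 1 = 1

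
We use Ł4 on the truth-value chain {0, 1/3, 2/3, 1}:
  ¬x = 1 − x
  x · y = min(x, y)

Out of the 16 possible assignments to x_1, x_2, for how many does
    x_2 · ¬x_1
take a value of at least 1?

1

x_1 = 0, x_2 = 0 ↦ 0  <
x_1 = 0, x_2 = 1/3 ↦ 1/3  <
x_1 = 0, x_2 = 2/3 ↦ 2/3  <
x_1 = 0, x_2 = 1 ↦ 1  ≥
x_1 = 1/3, x_2 = 0 ↦ 0  <
x_1 = 1/3, x_2 = 1/3 ↦ 1/3  <
x_1 = 1/3, x_2 = 2/3 ↦ 2/3  <
x_1 = 1/3, x_2 = 1 ↦ 2/3  <
x_1 = 2/3, x_2 = 0 ↦ 0  <
x_1 = 2/3, x_2 = 1/3 ↦ 1/3  <
x_1 = 2/3, x_2 = 2/3 ↦ 1/3  <
x_1 = 2/3, x_2 = 1 ↦ 1/3  <
x_1 = 1, x_2 = 0 ↦ 0  <
x_1 = 1, x_2 = 1/3 ↦ 0  <
x_1 = 1, x_2 = 2/3 ↦ 0  <
x_1 = 1, x_2 = 1 ↦ 0  <
So 1 of the 16 assignments meets the threshold.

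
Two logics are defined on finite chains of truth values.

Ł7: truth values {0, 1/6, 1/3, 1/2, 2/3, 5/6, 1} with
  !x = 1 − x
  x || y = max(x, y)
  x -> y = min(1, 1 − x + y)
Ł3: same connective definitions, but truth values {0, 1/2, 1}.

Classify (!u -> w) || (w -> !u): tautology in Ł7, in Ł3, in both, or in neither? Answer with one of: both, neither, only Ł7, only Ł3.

In Ł7: every assignment gives 1 — tautology.
In Ł3: every assignment gives 1 — tautology.

both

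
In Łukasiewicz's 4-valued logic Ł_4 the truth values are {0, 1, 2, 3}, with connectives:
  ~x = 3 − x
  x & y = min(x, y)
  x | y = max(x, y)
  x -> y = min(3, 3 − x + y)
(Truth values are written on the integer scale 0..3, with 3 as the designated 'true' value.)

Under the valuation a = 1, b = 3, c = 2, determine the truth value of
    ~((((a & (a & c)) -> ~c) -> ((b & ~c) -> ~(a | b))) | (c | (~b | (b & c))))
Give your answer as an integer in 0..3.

a & c = 1 & 2 = 1
a & (a & c) = 1 & 1 = 1
~c = ~2 = 1
(a & (a & c)) -> ~c = 1 -> 1 = 3
~c = ~2 = 1
b & ~c = 3 & 1 = 1
a | b = 1 | 3 = 3
~(a | b) = ~3 = 0
(b & ~c) -> ~(a | b) = 1 -> 0 = 2
((a & (a & c)) -> ~c) -> ((b & ~c) -> ~(a | b)) = 3 -> 2 = 2
~b = ~3 = 0
b & c = 3 & 2 = 2
~b | (b & c) = 0 | 2 = 2
c | (~b | (b & c)) = 2 | 2 = 2
(((a & (a & c)) -> ~c) -> ((b & ~c) -> ~(a | b))) | (c | (~b | (b & c))) = 2 | 2 = 2
~((((a & (a & c)) -> ~c) -> ((b & ~c) -> ~(a | b))) | (c | (~b | (b & c)))) = ~2 = 1

1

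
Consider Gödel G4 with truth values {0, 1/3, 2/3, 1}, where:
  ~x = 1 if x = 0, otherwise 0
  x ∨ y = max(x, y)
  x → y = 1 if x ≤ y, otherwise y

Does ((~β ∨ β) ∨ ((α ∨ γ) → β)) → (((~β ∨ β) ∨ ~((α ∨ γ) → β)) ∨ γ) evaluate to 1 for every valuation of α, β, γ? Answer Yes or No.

Counterexample: take α = 0, β = 1/3, γ = 0.
~β = ~1/3 = 0
~β ∨ β = 0 ∨ 1/3 = 1/3
α ∨ γ = 0 ∨ 0 = 0
(α ∨ γ) → β = 0 → 1/3 = 1
(~β ∨ β) ∨ ((α ∨ γ) → β) = 1/3 ∨ 1 = 1
~β = ~1/3 = 0
~β ∨ β = 0 ∨ 1/3 = 1/3
α ∨ γ = 0 ∨ 0 = 0
(α ∨ γ) → β = 0 → 1/3 = 1
~((α ∨ γ) → β) = ~1 = 0
(~β ∨ β) ∨ ~((α ∨ γ) → β) = 1/3 ∨ 0 = 1/3
((~β ∨ β) ∨ ~((α ∨ γ) → β)) ∨ γ = 1/3 ∨ 0 = 1/3
((~β ∨ β) ∨ ((α ∨ γ) → β)) → (((~β ∨ β) ∨ ~((α ∨ γ) → β)) ∨ γ) = 1 → 1/3 = 1/3
This gives 1/3 ≠ 1.

No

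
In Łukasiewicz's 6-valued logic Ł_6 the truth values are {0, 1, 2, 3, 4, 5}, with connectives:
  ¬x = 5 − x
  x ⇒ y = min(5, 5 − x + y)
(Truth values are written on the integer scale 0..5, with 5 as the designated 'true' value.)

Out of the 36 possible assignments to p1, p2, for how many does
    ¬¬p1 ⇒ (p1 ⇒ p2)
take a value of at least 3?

value 5: 27 assignments (counts)
value 4: 3 assignments (counts)
value 3: 2 assignments (counts)
value 2: 2 assignments
value 1: 1 assignment
value 0: 1 assignment
So 32 of the 36 assignments meet the threshold.

32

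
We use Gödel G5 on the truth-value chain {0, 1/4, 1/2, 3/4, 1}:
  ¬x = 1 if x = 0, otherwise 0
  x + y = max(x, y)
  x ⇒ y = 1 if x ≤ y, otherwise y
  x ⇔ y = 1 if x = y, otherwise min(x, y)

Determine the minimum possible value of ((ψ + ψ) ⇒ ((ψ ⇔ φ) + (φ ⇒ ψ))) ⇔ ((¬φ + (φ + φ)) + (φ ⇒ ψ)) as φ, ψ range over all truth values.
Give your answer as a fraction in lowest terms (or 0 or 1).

Take φ = 1/4, ψ = 0:
ψ + ψ = 0 + 0 = 0
ψ ⇔ φ = 0 ⇔ 1/4 = 0
φ ⇒ ψ = 1/4 ⇒ 0 = 0
(ψ ⇔ φ) + (φ ⇒ ψ) = 0 + 0 = 0
(ψ + ψ) ⇒ ((ψ ⇔ φ) + (φ ⇒ ψ)) = 0 ⇒ 0 = 1
¬φ = ¬1/4 = 0
φ + φ = 1/4 + 1/4 = 1/4
¬φ + (φ + φ) = 0 + 1/4 = 1/4
φ ⇒ ψ = 1/4 ⇒ 0 = 0
(¬φ + (φ + φ)) + (φ ⇒ ψ) = 1/4 + 0 = 1/4
((ψ + ψ) ⇒ ((ψ ⇔ φ) + (φ ⇒ ψ))) ⇔ ((¬φ + (φ + φ)) + (φ ⇒ ψ)) = 1 ⇔ 1/4 = 1/4
No assignment yields a value below 1/4, so this is the minimum.

1/4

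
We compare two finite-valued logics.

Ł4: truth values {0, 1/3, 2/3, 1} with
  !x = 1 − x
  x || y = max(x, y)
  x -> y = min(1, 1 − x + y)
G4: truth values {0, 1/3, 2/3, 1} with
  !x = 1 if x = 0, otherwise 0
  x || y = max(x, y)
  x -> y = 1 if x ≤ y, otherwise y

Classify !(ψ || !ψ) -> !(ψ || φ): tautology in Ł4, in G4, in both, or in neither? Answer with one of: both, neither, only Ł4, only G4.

In Ł4: at φ = 1, ψ = 1/3 the value is 2/3 — not a tautology.
In G4: every assignment gives 1 — tautology.

only G4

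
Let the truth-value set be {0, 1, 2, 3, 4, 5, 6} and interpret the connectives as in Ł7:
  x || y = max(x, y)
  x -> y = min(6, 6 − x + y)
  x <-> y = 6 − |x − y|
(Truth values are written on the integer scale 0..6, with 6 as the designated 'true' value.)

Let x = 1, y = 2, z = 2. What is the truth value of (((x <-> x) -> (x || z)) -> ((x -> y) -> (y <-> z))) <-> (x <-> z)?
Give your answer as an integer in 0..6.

5

x <-> x = 1 <-> 1 = 6
x || z = 1 || 2 = 2
(x <-> x) -> (x || z) = 6 -> 2 = 2
x -> y = 1 -> 2 = 6
y <-> z = 2 <-> 2 = 6
(x -> y) -> (y <-> z) = 6 -> 6 = 6
((x <-> x) -> (x || z)) -> ((x -> y) -> (y <-> z)) = 2 -> 6 = 6
x <-> z = 1 <-> 2 = 5
(((x <-> x) -> (x || z)) -> ((x -> y) -> (y <-> z))) <-> (x <-> z) = 6 <-> 5 = 5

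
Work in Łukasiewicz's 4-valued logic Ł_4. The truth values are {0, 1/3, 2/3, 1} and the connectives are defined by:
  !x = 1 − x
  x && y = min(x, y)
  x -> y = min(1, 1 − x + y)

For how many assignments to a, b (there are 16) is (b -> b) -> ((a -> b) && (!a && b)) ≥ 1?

1

a = 0, b = 0 ↦ 0  <
a = 0, b = 1/3 ↦ 1/3  <
a = 0, b = 2/3 ↦ 2/3  <
a = 0, b = 1 ↦ 1  ≥
a = 1/3, b = 0 ↦ 0  <
a = 1/3, b = 1/3 ↦ 1/3  <
a = 1/3, b = 2/3 ↦ 2/3  <
a = 1/3, b = 1 ↦ 2/3  <
a = 2/3, b = 0 ↦ 0  <
a = 2/3, b = 1/3 ↦ 1/3  <
a = 2/3, b = 2/3 ↦ 1/3  <
a = 2/3, b = 1 ↦ 1/3  <
a = 1, b = 0 ↦ 0  <
a = 1, b = 1/3 ↦ 0  <
a = 1, b = 2/3 ↦ 0  <
a = 1, b = 1 ↦ 0  <
So 1 of the 16 assignments meets the threshold.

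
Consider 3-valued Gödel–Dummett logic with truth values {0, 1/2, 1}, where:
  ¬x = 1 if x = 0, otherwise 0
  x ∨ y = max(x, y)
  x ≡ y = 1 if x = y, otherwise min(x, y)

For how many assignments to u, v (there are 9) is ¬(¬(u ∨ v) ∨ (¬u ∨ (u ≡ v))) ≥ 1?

2

u = 0, v = 0 ↦ 0  <
u = 0, v = 1/2 ↦ 0  <
u = 0, v = 1 ↦ 0  <
u = 1/2, v = 0 ↦ 1  ≥
u = 1/2, v = 1/2 ↦ 0  <
u = 1/2, v = 1 ↦ 0  <
u = 1, v = 0 ↦ 1  ≥
u = 1, v = 1/2 ↦ 0  <
u = 1, v = 1 ↦ 0  <
So 2 of the 9 assignments meet the threshold.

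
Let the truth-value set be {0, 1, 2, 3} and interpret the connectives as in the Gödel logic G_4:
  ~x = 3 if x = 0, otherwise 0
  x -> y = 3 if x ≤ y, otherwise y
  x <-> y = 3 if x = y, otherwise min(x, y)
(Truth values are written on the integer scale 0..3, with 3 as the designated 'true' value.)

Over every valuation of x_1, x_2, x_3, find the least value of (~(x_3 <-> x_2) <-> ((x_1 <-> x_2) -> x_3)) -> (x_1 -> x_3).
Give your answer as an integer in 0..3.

1

Take x_1 = 2, x_2 = 0, x_3 = 1:
x_3 <-> x_2 = 1 <-> 0 = 0
~(x_3 <-> x_2) = ~0 = 3
x_1 <-> x_2 = 2 <-> 0 = 0
(x_1 <-> x_2) -> x_3 = 0 -> 1 = 3
~(x_3 <-> x_2) <-> ((x_1 <-> x_2) -> x_3) = 3 <-> 3 = 3
x_1 -> x_3 = 2 -> 1 = 1
(~(x_3 <-> x_2) <-> ((x_1 <-> x_2) -> x_3)) -> (x_1 -> x_3) = 3 -> 1 = 1
No assignment yields a value below 1, so this is the minimum.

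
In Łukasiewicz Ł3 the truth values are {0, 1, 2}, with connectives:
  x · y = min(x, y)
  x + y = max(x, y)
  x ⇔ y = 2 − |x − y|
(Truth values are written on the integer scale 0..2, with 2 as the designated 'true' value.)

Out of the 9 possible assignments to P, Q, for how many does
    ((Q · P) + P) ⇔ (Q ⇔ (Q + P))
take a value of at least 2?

P = 0, Q = 0 ↦ 0  <
P = 0, Q = 1 ↦ 0  <
P = 0, Q = 2 ↦ 0  <
P = 1, Q = 0 ↦ 2  ≥
P = 1, Q = 1 ↦ 1  <
P = 1, Q = 2 ↦ 1  <
P = 2, Q = 0 ↦ 0  <
P = 2, Q = 1 ↦ 1  <
P = 2, Q = 2 ↦ 2  ≥
So 2 of the 9 assignments meet the threshold.

2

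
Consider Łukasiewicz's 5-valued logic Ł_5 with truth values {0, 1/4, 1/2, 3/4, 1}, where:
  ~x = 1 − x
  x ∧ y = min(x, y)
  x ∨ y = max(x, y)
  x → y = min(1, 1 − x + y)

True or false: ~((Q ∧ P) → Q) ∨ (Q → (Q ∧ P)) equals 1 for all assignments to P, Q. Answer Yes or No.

Counterexample: take P = 0, Q = 1/4.
Q ∧ P = 1/4 ∧ 0 = 0
(Q ∧ P) → Q = 0 → 1/4 = 1
~((Q ∧ P) → Q) = ~1 = 0
Q → (Q ∧ P) = 1/4 → 0 = 3/4
~((Q ∧ P) → Q) ∨ (Q → (Q ∧ P)) = 0 ∨ 3/4 = 3/4
This gives 3/4 ≠ 1.

No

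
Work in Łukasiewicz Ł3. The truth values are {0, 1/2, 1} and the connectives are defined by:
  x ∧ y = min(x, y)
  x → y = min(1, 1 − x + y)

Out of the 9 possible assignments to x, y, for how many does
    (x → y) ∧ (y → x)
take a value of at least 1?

3

x = 0, y = 0 ↦ 1  ≥
x = 0, y = 1/2 ↦ 1/2  <
x = 0, y = 1 ↦ 0  <
x = 1/2, y = 0 ↦ 1/2  <
x = 1/2, y = 1/2 ↦ 1  ≥
x = 1/2, y = 1 ↦ 1/2  <
x = 1, y = 0 ↦ 0  <
x = 1, y = 1/2 ↦ 1/2  <
x = 1, y = 1 ↦ 1  ≥
So 3 of the 9 assignments meet the threshold.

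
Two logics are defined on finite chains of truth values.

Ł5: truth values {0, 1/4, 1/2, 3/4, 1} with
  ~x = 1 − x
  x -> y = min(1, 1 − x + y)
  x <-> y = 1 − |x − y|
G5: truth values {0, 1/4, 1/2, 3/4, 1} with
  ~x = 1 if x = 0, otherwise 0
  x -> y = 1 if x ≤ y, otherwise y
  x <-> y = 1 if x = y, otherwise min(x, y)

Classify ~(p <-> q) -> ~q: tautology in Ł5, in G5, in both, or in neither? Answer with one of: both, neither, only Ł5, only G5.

In Ł5: at p = 0, q = 3/4 the value is 1/2 — not a tautology.
In G5: at p = 0, q = 1/4 the value is 0 — not a tautology.

neither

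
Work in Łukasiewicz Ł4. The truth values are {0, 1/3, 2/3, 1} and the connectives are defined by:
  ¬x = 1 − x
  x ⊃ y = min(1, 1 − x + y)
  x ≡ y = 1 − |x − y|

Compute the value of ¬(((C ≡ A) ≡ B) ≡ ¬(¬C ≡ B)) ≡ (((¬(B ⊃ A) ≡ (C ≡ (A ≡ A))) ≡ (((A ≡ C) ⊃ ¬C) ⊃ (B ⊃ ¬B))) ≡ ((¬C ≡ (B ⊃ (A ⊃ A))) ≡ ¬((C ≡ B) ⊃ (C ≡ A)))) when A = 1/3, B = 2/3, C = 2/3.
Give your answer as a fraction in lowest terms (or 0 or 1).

1

C ≡ A = 2/3 ≡ 1/3 = 2/3
(C ≡ A) ≡ B = 2/3 ≡ 2/3 = 1
¬C = ¬2/3 = 1/3
¬C ≡ B = 1/3 ≡ 2/3 = 2/3
¬(¬C ≡ B) = ¬2/3 = 1/3
((C ≡ A) ≡ B) ≡ ¬(¬C ≡ B) = 1 ≡ 1/3 = 1/3
¬(((C ≡ A) ≡ B) ≡ ¬(¬C ≡ B)) = ¬1/3 = 2/3
B ⊃ A = 2/3 ⊃ 1/3 = 2/3
¬(B ⊃ A) = ¬2/3 = 1/3
A ≡ A = 1/3 ≡ 1/3 = 1
C ≡ (A ≡ A) = 2/3 ≡ 1 = 2/3
¬(B ⊃ A) ≡ (C ≡ (A ≡ A)) = 1/3 ≡ 2/3 = 2/3
A ≡ C = 1/3 ≡ 2/3 = 2/3
¬C = ¬2/3 = 1/3
(A ≡ C) ⊃ ¬C = 2/3 ⊃ 1/3 = 2/3
¬B = ¬2/3 = 1/3
B ⊃ ¬B = 2/3 ⊃ 1/3 = 2/3
((A ≡ C) ⊃ ¬C) ⊃ (B ⊃ ¬B) = 2/3 ⊃ 2/3 = 1
(¬(B ⊃ A) ≡ (C ≡ (A ≡ A))) ≡ (((A ≡ C) ⊃ ¬C) ⊃ (B ⊃ ¬B)) = 2/3 ≡ 1 = 2/3
¬C = ¬2/3 = 1/3
A ⊃ A = 1/3 ⊃ 1/3 = 1
B ⊃ (A ⊃ A) = 2/3 ⊃ 1 = 1
¬C ≡ (B ⊃ (A ⊃ A)) = 1/3 ≡ 1 = 1/3
C ≡ B = 2/3 ≡ 2/3 = 1
C ≡ A = 2/3 ≡ 1/3 = 2/3
(C ≡ B) ⊃ (C ≡ A) = 1 ⊃ 2/3 = 2/3
¬((C ≡ B) ⊃ (C ≡ A)) = ¬2/3 = 1/3
(¬C ≡ (B ⊃ (A ⊃ A))) ≡ ¬((C ≡ B) ⊃ (C ≡ A)) = 1/3 ≡ 1/3 = 1
((¬(B ⊃ A) ≡ (C ≡ (A ≡ A))) ≡ (((A ≡ C) ⊃ ¬C) ⊃ (B ⊃ ¬B))) ≡ ((¬C ≡ (B ⊃ (A ⊃ A))) ≡ ¬((C ≡ B) ⊃ (C ≡ A))) = 2/3 ≡ 1 = 2/3
¬(((C ≡ A) ≡ B) ≡ ¬(¬C ≡ B)) ≡ (((¬(B ⊃ A) ≡ (C ≡ (A ≡ A))) ≡ (((A ≡ C) ⊃ ¬C) ⊃ (B ⊃ ¬B))) ≡ ((¬C ≡ (B ⊃ (A ⊃ A))) ≡ ¬((C ≡ B) ⊃ (C ≡ A)))) = 2/3 ≡ 2/3 = 1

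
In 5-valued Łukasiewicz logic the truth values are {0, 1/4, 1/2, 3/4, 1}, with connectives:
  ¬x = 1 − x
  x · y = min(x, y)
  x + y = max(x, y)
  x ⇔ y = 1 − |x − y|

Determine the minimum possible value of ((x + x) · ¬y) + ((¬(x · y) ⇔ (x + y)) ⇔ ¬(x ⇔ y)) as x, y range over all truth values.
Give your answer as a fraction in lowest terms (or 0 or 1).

Take x = 1/4, y = 1/4:
x + x = 1/4 + 1/4 = 1/4
¬y = ¬1/4 = 3/4
(x + x) · ¬y = 1/4 · 3/4 = 1/4
x · y = 1/4 · 1/4 = 1/4
¬(x · y) = ¬1/4 = 3/4
x + y = 1/4 + 1/4 = 1/4
¬(x · y) ⇔ (x + y) = 3/4 ⇔ 1/4 = 1/2
x ⇔ y = 1/4 ⇔ 1/4 = 1
¬(x ⇔ y) = ¬1 = 0
(¬(x · y) ⇔ (x + y)) ⇔ ¬(x ⇔ y) = 1/2 ⇔ 0 = 1/2
((x + x) · ¬y) + ((¬(x · y) ⇔ (x + y)) ⇔ ¬(x ⇔ y)) = 1/4 + 1/2 = 1/2
No assignment yields a value below 1/2, so this is the minimum.

1/2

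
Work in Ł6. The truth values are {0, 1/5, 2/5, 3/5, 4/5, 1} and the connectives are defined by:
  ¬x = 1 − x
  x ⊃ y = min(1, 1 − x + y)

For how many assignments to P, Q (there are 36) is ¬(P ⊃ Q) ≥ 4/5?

value 1: 1 assignment (counts)
value 4/5: 2 assignments (counts)
value 3/5: 3 assignments
value 2/5: 4 assignments
value 1/5: 5 assignments
value 0: 21 assignments
So 3 of the 36 assignments meet the threshold.

3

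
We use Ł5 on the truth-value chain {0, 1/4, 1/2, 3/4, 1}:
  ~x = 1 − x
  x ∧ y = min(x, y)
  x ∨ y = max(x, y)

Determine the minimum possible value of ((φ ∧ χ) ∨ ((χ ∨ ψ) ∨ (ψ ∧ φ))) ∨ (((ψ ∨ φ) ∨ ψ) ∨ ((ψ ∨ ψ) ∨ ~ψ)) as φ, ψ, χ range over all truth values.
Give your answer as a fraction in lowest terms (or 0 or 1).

Take φ = 0, ψ = 1/2, χ = 0:
φ ∧ χ = 0 ∧ 0 = 0
χ ∨ ψ = 0 ∨ 1/2 = 1/2
ψ ∧ φ = 1/2 ∧ 0 = 0
(χ ∨ ψ) ∨ (ψ ∧ φ) = 1/2 ∨ 0 = 1/2
(φ ∧ χ) ∨ ((χ ∨ ψ) ∨ (ψ ∧ φ)) = 0 ∨ 1/2 = 1/2
ψ ∨ φ = 1/2 ∨ 0 = 1/2
(ψ ∨ φ) ∨ ψ = 1/2 ∨ 1/2 = 1/2
ψ ∨ ψ = 1/2 ∨ 1/2 = 1/2
~ψ = ~1/2 = 1/2
(ψ ∨ ψ) ∨ ~ψ = 1/2 ∨ 1/2 = 1/2
((ψ ∨ φ) ∨ ψ) ∨ ((ψ ∨ ψ) ∨ ~ψ) = 1/2 ∨ 1/2 = 1/2
((φ ∧ χ) ∨ ((χ ∨ ψ) ∨ (ψ ∧ φ))) ∨ (((ψ ∨ φ) ∨ ψ) ∨ ((ψ ∨ ψ) ∨ ~ψ)) = 1/2 ∨ 1/2 = 1/2
No assignment yields a value below 1/2, so this is the minimum.

1/2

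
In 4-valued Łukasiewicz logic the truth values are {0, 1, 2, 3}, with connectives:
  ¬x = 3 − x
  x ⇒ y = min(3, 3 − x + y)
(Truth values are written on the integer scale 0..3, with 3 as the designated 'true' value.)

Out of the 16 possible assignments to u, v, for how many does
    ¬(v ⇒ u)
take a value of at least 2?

u = 0, v = 0 ↦ 0  <
u = 0, v = 1 ↦ 1  <
u = 0, v = 2 ↦ 2  ≥
u = 0, v = 3 ↦ 3  ≥
u = 1, v = 0 ↦ 0  <
u = 1, v = 1 ↦ 0  <
u = 1, v = 2 ↦ 1  <
u = 1, v = 3 ↦ 2  ≥
u = 2, v = 0 ↦ 0  <
u = 2, v = 1 ↦ 0  <
u = 2, v = 2 ↦ 0  <
u = 2, v = 3 ↦ 1  <
u = 3, v = 0 ↦ 0  <
u = 3, v = 1 ↦ 0  <
u = 3, v = 2 ↦ 0  <
u = 3, v = 3 ↦ 0  <
So 3 of the 16 assignments meet the threshold.

3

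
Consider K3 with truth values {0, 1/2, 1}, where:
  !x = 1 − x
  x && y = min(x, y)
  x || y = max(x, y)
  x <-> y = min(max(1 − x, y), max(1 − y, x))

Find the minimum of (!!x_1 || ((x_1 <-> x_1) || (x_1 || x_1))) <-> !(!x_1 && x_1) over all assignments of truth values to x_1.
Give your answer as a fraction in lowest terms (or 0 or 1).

Take x_1 = 1/2:
!x_1 = !1/2 = 1/2
!!x_1 = !1/2 = 1/2
x_1 <-> x_1 = 1/2 <-> 1/2 = 1/2
x_1 || x_1 = 1/2 || 1/2 = 1/2
(x_1 <-> x_1) || (x_1 || x_1) = 1/2 || 1/2 = 1/2
!!x_1 || ((x_1 <-> x_1) || (x_1 || x_1)) = 1/2 || 1/2 = 1/2
!x_1 = !1/2 = 1/2
!x_1 && x_1 = 1/2 && 1/2 = 1/2
!(!x_1 && x_1) = !1/2 = 1/2
(!!x_1 || ((x_1 <-> x_1) || (x_1 || x_1))) <-> !(!x_1 && x_1) = 1/2 <-> 1/2 = 1/2
No assignment yields a value below 1/2, so this is the minimum.

1/2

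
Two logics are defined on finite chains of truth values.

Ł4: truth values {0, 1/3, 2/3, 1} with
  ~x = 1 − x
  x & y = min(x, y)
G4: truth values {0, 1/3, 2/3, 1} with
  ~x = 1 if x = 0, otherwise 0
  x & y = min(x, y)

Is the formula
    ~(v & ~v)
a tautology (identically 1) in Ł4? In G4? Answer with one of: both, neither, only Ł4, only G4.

only G4

In Ł4: at v = 1/3 the value is 2/3 — not a tautology.
In G4: every assignment gives 1 — tautology.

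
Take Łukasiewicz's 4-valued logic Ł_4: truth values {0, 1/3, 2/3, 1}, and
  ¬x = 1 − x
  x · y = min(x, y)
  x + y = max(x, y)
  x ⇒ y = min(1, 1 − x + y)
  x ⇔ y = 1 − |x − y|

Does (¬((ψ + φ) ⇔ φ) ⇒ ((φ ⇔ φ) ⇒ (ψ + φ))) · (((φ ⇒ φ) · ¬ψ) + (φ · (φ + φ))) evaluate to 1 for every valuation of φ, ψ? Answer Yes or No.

Counterexample: take φ = 0, ψ = 1/3.
ψ + φ = 1/3 + 0 = 1/3
(ψ + φ) ⇔ φ = 1/3 ⇔ 0 = 2/3
¬((ψ + φ) ⇔ φ) = ¬2/3 = 1/3
φ ⇔ φ = 0 ⇔ 0 = 1
ψ + φ = 1/3 + 0 = 1/3
(φ ⇔ φ) ⇒ (ψ + φ) = 1 ⇒ 1/3 = 1/3
¬((ψ + φ) ⇔ φ) ⇒ ((φ ⇔ φ) ⇒ (ψ + φ)) = 1/3 ⇒ 1/3 = 1
φ ⇒ φ = 0 ⇒ 0 = 1
¬ψ = ¬1/3 = 2/3
(φ ⇒ φ) · ¬ψ = 1 · 2/3 = 2/3
φ + φ = 0 + 0 = 0
φ · (φ + φ) = 0 · 0 = 0
((φ ⇒ φ) · ¬ψ) + (φ · (φ + φ)) = 2/3 + 0 = 2/3
(¬((ψ + φ) ⇔ φ) ⇒ ((φ ⇔ φ) ⇒ (ψ + φ))) · (((φ ⇒ φ) · ¬ψ) + (φ · (φ + φ))) = 1 · 2/3 = 2/3
This gives 2/3 ≠ 1.

No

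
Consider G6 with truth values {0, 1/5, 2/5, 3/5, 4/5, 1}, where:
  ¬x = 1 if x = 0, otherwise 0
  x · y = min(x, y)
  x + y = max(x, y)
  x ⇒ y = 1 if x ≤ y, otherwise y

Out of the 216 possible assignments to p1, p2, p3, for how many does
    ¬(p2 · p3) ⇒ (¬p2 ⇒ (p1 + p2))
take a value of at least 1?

186

value 1: 186 assignments (counts)
value 4/5: 6 assignments
value 3/5: 6 assignments
value 2/5: 6 assignments
value 1/5: 6 assignments
value 0: 6 assignments
So 186 of the 216 assignments meet the threshold.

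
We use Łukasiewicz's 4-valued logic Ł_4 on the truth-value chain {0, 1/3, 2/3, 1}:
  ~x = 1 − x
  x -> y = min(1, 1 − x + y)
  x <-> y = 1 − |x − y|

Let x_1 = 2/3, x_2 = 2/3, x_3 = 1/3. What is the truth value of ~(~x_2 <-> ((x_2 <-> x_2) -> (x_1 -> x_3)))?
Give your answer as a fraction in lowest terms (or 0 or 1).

~x_2 = ~2/3 = 1/3
x_2 <-> x_2 = 2/3 <-> 2/3 = 1
x_1 -> x_3 = 2/3 -> 1/3 = 2/3
(x_2 <-> x_2) -> (x_1 -> x_3) = 1 -> 2/3 = 2/3
~x_2 <-> ((x_2 <-> x_2) -> (x_1 -> x_3)) = 1/3 <-> 2/3 = 2/3
~(~x_2 <-> ((x_2 <-> x_2) -> (x_1 -> x_3))) = ~2/3 = 1/3

1/3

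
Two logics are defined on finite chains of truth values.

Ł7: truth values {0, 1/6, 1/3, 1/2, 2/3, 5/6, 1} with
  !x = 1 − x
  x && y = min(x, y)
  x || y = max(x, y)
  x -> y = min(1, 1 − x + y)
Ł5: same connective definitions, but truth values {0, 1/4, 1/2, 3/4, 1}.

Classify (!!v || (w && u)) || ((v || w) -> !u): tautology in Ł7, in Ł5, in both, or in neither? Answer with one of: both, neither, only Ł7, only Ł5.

In Ł7: at u = 1/6, v = 0, w = 1 the value is 5/6 — not a tautology.
In Ł5: at u = 1/4, v = 0, w = 1 the value is 3/4 — not a tautology.

neither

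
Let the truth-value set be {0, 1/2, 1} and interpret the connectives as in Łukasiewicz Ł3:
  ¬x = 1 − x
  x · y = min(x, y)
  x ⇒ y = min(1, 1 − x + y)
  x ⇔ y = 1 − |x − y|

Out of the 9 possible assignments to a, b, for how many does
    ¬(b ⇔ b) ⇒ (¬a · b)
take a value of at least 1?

9

a = 0, b = 0 ↦ 1  ≥
a = 0, b = 1/2 ↦ 1  ≥
a = 0, b = 1 ↦ 1  ≥
a = 1/2, b = 0 ↦ 1  ≥
a = 1/2, b = 1/2 ↦ 1  ≥
a = 1/2, b = 1 ↦ 1  ≥
a = 1, b = 0 ↦ 1  ≥
a = 1, b = 1/2 ↦ 1  ≥
a = 1, b = 1 ↦ 1  ≥
So 9 of the 9 assignments meet the threshold.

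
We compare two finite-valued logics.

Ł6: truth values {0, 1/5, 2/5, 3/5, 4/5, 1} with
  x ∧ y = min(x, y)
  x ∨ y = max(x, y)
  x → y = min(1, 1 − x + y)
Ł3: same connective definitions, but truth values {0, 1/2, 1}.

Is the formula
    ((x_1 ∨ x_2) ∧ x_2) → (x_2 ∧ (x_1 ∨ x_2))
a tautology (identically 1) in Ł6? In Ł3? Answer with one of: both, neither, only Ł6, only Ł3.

both

In Ł6: every assignment gives 1 — tautology.
In Ł3: every assignment gives 1 — tautology.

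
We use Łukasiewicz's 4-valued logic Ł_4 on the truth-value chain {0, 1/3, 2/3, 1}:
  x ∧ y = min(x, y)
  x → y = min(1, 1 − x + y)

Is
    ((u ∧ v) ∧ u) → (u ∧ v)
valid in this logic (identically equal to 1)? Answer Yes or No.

u = 0, v = 0 ↦ 1
u = 0, v = 1/3 ↦ 1
u = 0, v = 2/3 ↦ 1
u = 0, v = 1 ↦ 1
u = 1/3, v = 0 ↦ 1
u = 1/3, v = 1/3 ↦ 1
u = 1/3, v = 2/3 ↦ 1
u = 1/3, v = 1 ↦ 1
u = 2/3, v = 0 ↦ 1
u = 2/3, v = 1/3 ↦ 1
u = 2/3, v = 2/3 ↦ 1
u = 2/3, v = 1 ↦ 1
u = 1, v = 0 ↦ 1
u = 1, v = 1/3 ↦ 1
u = 1, v = 2/3 ↦ 1
u = 1, v = 1 ↦ 1
Every assignment gives a value ≥ 1.

Yes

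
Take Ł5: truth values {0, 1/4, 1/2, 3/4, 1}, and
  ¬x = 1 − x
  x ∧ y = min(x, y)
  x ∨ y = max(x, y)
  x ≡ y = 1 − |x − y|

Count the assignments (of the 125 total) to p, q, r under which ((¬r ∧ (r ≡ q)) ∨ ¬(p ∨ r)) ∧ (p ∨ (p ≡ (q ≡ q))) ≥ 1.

value 1: 1 assignment (counts)
value 3/4: 9 assignments
value 1/2: 29 assignments
value 1/4: 40 assignments
value 0: 46 assignments
So 1 of the 125 assignments meets the threshold.

1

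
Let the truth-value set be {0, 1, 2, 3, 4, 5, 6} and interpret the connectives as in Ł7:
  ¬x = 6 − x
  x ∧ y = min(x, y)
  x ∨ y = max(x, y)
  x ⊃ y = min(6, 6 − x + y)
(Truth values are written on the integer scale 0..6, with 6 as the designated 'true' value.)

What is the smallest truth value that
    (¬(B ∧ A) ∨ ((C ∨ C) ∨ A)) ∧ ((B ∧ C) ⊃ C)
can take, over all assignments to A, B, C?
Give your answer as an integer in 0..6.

3

Take A = 3, B = 3, C = 0:
B ∧ A = 3 ∧ 3 = 3
¬(B ∧ A) = ¬3 = 3
C ∨ C = 0 ∨ 0 = 0
(C ∨ C) ∨ A = 0 ∨ 3 = 3
¬(B ∧ A) ∨ ((C ∨ C) ∨ A) = 3 ∨ 3 = 3
B ∧ C = 3 ∧ 0 = 0
(B ∧ C) ⊃ C = 0 ⊃ 0 = 6
(¬(B ∧ A) ∨ ((C ∨ C) ∨ A)) ∧ ((B ∧ C) ⊃ C) = 3 ∧ 6 = 3
No assignment yields a value below 3, so this is the minimum.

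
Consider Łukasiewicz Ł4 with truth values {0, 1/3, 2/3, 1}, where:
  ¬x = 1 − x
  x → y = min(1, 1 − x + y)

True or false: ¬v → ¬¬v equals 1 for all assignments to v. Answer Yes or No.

Counterexample: take v = 0.
¬v = ¬0 = 1
¬v = ¬0 = 1
¬¬v = ¬1 = 0
¬v → ¬¬v = 1 → 0 = 0
This gives 0 ≠ 1.

No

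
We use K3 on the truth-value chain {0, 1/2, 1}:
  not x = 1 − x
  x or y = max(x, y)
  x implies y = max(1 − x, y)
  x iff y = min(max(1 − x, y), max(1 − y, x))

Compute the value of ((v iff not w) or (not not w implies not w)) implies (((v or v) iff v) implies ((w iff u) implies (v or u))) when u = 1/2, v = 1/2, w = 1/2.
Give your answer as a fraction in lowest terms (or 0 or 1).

1/2

not w = not 1/2 = 1/2
v iff not w = 1/2 iff 1/2 = 1/2
not w = not 1/2 = 1/2
not not w = not 1/2 = 1/2
not w = not 1/2 = 1/2
not not w implies not w = 1/2 implies 1/2 = 1/2
(v iff not w) or (not not w implies not w) = 1/2 or 1/2 = 1/2
v or v = 1/2 or 1/2 = 1/2
(v or v) iff v = 1/2 iff 1/2 = 1/2
w iff u = 1/2 iff 1/2 = 1/2
v or u = 1/2 or 1/2 = 1/2
(w iff u) implies (v or u) = 1/2 implies 1/2 = 1/2
((v or v) iff v) implies ((w iff u) implies (v or u)) = 1/2 implies 1/2 = 1/2
((v iff not w) or (not not w implies not w)) implies (((v or v) iff v) implies ((w iff u) implies (v or u))) = 1/2 implies 1/2 = 1/2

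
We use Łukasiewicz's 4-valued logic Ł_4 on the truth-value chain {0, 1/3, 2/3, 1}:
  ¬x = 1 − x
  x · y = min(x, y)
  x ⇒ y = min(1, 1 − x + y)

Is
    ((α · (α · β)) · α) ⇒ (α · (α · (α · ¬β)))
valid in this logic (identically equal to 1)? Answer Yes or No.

No

Counterexample: take α = 1/3, β = 1.
α · β = 1/3 · 1 = 1/3
α · (α · β) = 1/3 · 1/3 = 1/3
(α · (α · β)) · α = 1/3 · 1/3 = 1/3
¬β = ¬1 = 0
α · ¬β = 1/3 · 0 = 0
α · (α · ¬β) = 1/3 · 0 = 0
α · (α · (α · ¬β)) = 1/3 · 0 = 0
((α · (α · β)) · α) ⇒ (α · (α · (α · ¬β))) = 1/3 ⇒ 0 = 2/3
This gives 2/3 ≠ 1.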